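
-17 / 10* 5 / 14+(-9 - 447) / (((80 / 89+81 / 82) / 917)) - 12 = -1743912505 / 7868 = -221646.23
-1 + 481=480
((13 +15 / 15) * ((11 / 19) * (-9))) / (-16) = 693 / 152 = 4.56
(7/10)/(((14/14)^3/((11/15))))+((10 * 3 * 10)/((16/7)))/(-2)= -39067/600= -65.11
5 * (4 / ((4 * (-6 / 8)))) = -20 / 3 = -6.67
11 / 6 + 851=5117 / 6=852.83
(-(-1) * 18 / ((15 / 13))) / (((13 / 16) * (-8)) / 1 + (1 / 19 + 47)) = 2964 / 7705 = 0.38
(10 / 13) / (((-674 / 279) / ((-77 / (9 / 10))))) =27.24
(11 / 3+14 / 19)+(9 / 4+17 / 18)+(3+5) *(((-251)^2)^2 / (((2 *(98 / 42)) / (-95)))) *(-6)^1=18569794143274939 / 4788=3878403120984.74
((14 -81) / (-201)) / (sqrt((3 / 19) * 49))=sqrt(57) / 63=0.12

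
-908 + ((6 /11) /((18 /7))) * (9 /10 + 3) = -99789 /110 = -907.17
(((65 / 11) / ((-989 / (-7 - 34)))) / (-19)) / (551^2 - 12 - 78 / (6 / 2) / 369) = -15129 / 356239045151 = -0.00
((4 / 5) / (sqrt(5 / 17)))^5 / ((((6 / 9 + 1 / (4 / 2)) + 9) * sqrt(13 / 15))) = 1775616 * sqrt(663) / 61953125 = 0.74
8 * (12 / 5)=96 / 5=19.20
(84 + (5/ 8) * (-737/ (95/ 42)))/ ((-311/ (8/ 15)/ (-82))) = -497084/ 29545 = -16.82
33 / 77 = 3 / 7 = 0.43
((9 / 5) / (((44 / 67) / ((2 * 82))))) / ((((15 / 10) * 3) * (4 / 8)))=199.78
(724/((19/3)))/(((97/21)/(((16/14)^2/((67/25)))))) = 10425600/864367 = 12.06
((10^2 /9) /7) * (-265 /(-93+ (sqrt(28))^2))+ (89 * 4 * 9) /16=206.72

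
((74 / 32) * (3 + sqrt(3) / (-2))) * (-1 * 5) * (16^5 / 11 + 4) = -145496025 / 44 + 48498675 * sqrt(3) / 88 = -2352157.74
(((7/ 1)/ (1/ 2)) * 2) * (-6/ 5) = -168/ 5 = -33.60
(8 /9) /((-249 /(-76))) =608 /2241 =0.27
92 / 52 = 23 / 13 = 1.77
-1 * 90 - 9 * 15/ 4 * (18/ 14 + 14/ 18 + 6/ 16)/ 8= -179715/ 1792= -100.29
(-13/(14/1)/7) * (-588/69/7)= 26/161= 0.16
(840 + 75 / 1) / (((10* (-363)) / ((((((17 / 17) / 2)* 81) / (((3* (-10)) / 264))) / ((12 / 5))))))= 37.43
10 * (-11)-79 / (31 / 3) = -3647 / 31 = -117.65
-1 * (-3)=3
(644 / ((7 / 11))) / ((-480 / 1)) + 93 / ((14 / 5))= 26129 / 840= 31.11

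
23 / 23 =1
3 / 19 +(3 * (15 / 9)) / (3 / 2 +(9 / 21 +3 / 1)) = 1537 / 1311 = 1.17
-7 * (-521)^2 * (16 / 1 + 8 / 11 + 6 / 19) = -6768109894 / 209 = -32383300.93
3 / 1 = 3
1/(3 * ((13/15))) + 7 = 96/13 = 7.38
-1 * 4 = -4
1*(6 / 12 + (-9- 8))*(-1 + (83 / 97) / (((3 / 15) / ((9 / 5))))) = -10725 / 97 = -110.57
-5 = -5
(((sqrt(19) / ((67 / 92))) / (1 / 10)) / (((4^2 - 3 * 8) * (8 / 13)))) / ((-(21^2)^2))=1495 * sqrt(19) / 104241816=0.00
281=281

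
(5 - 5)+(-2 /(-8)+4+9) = 53 /4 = 13.25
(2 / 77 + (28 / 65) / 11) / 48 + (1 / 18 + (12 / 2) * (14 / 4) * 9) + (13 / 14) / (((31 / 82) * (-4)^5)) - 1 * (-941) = 1615874532257 / 1429908480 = 1130.05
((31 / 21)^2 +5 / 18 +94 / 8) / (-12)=-25061 / 21168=-1.18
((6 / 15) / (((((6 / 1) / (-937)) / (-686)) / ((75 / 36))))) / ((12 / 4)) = 1606955 / 54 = 29758.43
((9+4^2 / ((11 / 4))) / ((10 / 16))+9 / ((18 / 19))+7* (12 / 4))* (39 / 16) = 132.13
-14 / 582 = -7 / 291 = -0.02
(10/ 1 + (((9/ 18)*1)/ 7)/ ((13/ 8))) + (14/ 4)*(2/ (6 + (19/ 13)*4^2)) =357429/ 34762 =10.28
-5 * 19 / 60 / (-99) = 19 / 1188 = 0.02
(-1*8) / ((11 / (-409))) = 3272 / 11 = 297.45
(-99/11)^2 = 81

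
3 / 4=0.75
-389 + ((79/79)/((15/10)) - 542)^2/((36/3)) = 648841/27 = 24031.15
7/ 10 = 0.70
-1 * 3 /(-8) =0.38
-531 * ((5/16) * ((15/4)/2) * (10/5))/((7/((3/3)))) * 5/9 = -22125/448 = -49.39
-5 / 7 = -0.71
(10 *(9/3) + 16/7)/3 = 226/21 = 10.76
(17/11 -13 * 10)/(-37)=1413/407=3.47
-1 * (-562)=562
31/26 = 1.19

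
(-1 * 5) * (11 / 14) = -55 / 14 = -3.93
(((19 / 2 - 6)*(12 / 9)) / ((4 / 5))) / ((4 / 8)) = 35 / 3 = 11.67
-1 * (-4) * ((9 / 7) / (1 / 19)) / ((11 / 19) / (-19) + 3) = 61731 / 1876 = 32.91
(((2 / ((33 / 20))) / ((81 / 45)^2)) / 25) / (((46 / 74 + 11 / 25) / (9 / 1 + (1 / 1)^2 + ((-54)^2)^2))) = 14300611000 / 119313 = 119857.95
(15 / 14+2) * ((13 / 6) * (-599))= -334841 / 84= -3986.20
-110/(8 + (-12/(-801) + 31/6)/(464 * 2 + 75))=-13.74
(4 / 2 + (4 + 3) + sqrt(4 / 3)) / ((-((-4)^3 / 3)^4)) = -0.00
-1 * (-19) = 19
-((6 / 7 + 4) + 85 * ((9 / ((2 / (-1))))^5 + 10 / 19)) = 667337873 / 4256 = 156799.31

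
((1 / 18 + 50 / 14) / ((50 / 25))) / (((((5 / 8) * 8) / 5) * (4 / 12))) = 457 / 84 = 5.44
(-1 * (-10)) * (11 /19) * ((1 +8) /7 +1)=1760 /133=13.23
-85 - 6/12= -171/2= -85.50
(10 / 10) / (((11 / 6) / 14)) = 84 / 11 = 7.64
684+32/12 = 2060/3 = 686.67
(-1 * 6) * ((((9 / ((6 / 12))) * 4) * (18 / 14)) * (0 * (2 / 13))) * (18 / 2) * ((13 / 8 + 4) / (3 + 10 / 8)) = 0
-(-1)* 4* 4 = 16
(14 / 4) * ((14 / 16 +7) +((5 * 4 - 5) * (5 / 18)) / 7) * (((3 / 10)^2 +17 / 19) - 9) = -21670867 / 91200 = -237.62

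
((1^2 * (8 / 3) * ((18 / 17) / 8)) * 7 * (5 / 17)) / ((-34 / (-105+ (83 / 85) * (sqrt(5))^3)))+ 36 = 187893 / 4913 - 8715 * sqrt(5) / 83521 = 38.01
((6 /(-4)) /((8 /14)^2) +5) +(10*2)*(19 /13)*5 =60969 /416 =146.56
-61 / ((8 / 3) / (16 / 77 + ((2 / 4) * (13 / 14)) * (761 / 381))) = -8125627 / 312928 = -25.97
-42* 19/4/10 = -399/20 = -19.95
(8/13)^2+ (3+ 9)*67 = 135940/169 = 804.38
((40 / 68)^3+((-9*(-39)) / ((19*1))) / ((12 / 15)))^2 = 75660683839225 / 139418598544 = 542.69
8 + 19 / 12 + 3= 151 / 12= 12.58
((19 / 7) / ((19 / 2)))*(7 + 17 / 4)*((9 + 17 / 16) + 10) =14445 / 224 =64.49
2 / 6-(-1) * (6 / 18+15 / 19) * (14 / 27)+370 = 570839 / 1539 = 370.92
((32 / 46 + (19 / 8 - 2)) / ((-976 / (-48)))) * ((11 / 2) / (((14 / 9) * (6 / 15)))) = 292545 / 628544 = 0.47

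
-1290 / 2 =-645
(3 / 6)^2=1 / 4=0.25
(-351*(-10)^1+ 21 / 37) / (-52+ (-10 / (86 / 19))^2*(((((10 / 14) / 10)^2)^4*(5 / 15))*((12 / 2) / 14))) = -827021961240030976 / 12250196344714889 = -67.51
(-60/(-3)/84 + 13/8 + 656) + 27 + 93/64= 922409/1344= 686.32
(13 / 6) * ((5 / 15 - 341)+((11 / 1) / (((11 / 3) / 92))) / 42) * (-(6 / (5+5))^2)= 45604 / 175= 260.59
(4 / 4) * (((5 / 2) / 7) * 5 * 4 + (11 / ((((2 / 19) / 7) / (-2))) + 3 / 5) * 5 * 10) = -511790 / 7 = -73112.86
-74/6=-37/3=-12.33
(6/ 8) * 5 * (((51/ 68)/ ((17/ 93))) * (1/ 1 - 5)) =-4185/ 68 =-61.54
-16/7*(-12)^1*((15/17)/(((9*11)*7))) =320/9163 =0.03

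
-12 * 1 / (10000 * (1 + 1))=-3 / 5000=-0.00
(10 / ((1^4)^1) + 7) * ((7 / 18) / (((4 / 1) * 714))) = 1 / 432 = 0.00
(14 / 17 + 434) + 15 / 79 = 584223 / 1343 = 435.01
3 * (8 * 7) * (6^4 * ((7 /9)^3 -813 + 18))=-518973952 /3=-172991317.33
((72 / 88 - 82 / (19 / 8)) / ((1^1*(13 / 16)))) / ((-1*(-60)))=-5636 / 8151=-0.69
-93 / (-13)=93 / 13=7.15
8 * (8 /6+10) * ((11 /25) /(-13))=-2992 /975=-3.07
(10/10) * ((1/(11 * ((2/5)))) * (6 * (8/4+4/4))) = 4.09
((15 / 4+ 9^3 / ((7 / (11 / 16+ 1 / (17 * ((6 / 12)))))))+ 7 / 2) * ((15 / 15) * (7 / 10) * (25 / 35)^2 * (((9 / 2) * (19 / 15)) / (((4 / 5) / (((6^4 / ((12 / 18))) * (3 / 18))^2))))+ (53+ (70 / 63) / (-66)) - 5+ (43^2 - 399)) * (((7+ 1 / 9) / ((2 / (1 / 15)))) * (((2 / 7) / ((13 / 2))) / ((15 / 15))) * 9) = 154991104344256 / 67540473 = 2294788.55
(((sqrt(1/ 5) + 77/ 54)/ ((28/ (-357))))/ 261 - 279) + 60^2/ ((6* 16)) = -4539577/ 18792 - 17* sqrt(5)/ 1740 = -241.59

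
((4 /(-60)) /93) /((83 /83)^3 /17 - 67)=17 /1587510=0.00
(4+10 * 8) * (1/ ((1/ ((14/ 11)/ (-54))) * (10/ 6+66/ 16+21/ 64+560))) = -12544/ 3586935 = -0.00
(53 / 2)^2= 2809 / 4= 702.25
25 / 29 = 0.86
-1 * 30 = -30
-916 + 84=-832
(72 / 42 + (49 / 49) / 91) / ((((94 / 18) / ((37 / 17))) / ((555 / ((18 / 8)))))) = 12895980 / 72709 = 177.36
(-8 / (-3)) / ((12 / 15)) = 3.33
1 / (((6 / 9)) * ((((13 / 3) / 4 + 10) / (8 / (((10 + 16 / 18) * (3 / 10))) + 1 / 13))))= 28962 / 84721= 0.34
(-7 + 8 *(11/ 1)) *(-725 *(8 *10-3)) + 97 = -4521728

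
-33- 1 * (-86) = 53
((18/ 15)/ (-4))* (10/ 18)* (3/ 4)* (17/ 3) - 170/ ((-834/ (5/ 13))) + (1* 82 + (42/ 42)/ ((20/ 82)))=18533329/ 216840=85.47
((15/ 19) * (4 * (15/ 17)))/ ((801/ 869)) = 86900/ 28747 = 3.02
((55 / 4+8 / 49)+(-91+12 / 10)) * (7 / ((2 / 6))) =-223107 / 140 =-1593.62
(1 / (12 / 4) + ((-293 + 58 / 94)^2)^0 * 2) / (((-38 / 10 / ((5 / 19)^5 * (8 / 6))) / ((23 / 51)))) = -10062500 / 21594059379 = -0.00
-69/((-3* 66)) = 23/66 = 0.35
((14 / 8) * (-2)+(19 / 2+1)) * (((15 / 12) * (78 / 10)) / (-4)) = -273 / 16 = -17.06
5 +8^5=32773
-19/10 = -1.90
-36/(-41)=36/41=0.88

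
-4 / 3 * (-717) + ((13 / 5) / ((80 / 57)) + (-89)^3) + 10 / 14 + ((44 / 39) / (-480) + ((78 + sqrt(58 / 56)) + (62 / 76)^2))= -83249505280751 / 118263600 + sqrt(203) / 14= -703930.75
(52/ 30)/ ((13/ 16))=32/ 15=2.13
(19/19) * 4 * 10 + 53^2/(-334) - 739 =-236275/334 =-707.41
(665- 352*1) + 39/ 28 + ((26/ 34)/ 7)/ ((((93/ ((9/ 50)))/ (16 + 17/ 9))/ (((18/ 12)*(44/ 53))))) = 6147006917/ 19551700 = 314.40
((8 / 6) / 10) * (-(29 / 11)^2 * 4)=-6728 / 1815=-3.71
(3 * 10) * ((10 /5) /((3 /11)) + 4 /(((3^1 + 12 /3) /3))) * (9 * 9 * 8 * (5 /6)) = 1026000 /7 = 146571.43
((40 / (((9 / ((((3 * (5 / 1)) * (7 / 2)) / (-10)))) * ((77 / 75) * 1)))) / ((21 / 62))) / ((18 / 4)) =-31000 / 2079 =-14.91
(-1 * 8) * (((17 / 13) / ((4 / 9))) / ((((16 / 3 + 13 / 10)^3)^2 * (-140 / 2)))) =22307400000 / 5651449494490891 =0.00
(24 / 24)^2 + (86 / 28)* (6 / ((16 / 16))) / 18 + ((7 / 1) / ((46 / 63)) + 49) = 29275 / 483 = 60.61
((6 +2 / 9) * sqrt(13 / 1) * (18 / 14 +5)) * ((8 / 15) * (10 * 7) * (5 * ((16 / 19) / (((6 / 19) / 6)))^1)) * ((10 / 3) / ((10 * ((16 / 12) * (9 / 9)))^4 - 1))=31539200 * sqrt(13) / 2559919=44.42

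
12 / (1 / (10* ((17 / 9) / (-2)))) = -340 / 3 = -113.33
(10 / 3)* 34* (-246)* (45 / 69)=-418200 / 23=-18182.61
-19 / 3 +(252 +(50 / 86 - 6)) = 30992 / 129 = 240.25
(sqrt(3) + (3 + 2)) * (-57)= -383.73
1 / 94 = 0.01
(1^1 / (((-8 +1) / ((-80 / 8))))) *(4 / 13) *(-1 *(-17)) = 680 / 91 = 7.47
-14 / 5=-2.80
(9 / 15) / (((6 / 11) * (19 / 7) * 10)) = 77 / 1900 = 0.04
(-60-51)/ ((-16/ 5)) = 555/ 16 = 34.69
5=5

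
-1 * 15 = -15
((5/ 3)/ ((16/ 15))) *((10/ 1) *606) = 37875/ 4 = 9468.75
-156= -156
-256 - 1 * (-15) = -241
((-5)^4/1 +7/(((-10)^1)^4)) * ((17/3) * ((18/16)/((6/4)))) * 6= 318750357/20000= 15937.52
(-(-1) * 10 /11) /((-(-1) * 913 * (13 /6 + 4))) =60 /371591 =0.00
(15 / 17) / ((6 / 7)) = 35 / 34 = 1.03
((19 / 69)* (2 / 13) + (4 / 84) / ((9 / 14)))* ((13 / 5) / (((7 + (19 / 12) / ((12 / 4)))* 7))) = 752 / 130893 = 0.01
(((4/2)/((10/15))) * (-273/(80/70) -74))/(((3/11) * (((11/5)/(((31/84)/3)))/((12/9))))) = -387965/1512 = -256.59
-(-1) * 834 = 834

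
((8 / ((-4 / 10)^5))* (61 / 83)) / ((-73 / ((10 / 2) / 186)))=0.21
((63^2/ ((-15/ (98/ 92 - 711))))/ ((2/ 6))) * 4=259231266/ 115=2254184.92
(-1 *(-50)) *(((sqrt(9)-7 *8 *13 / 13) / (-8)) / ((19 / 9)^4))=8693325 / 521284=16.68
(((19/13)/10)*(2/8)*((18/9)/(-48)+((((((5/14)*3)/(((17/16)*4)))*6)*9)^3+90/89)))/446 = 13277717051807/64215073292160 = 0.21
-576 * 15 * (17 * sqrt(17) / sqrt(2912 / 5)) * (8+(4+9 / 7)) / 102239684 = -426870 * sqrt(15470) / 16281669677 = -0.00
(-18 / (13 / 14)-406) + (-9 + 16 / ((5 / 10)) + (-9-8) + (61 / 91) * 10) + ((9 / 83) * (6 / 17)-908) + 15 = -167645873 / 128401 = -1305.64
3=3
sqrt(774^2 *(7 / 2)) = 387 *sqrt(14) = 1448.02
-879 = -879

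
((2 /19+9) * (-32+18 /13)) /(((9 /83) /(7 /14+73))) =-140014609 /741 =-188953.59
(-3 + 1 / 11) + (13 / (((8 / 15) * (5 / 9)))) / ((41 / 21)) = 70585 / 3608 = 19.56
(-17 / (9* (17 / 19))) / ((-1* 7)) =19 / 63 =0.30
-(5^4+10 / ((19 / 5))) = -11925 / 19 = -627.63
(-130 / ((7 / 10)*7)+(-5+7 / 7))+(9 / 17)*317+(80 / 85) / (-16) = 114316 / 833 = 137.23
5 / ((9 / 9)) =5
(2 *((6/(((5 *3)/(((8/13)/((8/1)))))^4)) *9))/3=4/160655625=0.00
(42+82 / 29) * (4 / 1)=5200 / 29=179.31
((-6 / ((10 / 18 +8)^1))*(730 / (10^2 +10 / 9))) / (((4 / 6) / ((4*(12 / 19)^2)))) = -30652992 / 2529527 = -12.12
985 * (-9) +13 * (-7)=-8956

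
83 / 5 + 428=2223 / 5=444.60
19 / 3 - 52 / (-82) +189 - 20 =175.97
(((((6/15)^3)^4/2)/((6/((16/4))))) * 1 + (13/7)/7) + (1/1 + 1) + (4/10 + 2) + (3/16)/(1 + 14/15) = 79303364611031/16652343750000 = 4.76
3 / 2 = 1.50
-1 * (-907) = 907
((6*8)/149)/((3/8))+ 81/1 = 12197/149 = 81.86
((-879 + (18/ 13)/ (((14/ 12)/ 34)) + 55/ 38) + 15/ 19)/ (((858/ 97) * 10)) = -280554167/ 29669640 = -9.46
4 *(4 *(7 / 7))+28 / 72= 295 / 18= 16.39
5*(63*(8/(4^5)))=315/128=2.46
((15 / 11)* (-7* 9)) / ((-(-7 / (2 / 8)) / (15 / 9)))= -225 / 44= -5.11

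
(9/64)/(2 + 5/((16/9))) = 9/308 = 0.03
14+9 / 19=275 / 19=14.47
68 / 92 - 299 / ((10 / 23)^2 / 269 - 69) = 1145521350 / 225829387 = 5.07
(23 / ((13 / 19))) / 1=437 / 13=33.62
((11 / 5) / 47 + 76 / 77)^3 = 6546549239243 / 5924828207375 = 1.10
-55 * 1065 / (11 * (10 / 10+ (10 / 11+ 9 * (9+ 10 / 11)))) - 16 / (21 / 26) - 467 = -545.27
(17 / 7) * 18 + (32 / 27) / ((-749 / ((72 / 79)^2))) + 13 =56.71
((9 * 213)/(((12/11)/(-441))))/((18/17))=-5855157/8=-731894.62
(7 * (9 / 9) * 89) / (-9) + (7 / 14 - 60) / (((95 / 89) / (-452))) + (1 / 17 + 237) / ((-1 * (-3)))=366358003 / 14535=25205.23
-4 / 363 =-0.01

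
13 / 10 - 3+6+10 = 143 / 10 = 14.30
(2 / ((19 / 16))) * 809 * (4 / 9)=103552 / 171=605.57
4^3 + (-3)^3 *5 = -71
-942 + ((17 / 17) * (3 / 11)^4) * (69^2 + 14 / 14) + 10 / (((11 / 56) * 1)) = -12660740 / 14641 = -864.75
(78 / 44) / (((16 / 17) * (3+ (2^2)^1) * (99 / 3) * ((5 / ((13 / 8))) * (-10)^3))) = -2873 / 1084160000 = -0.00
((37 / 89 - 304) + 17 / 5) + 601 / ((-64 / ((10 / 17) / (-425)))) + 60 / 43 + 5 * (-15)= -66143566821 / 176960480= -373.78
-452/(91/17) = -7684/91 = -84.44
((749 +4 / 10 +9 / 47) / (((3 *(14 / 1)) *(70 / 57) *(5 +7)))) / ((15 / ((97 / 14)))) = 54108637 / 96726000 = 0.56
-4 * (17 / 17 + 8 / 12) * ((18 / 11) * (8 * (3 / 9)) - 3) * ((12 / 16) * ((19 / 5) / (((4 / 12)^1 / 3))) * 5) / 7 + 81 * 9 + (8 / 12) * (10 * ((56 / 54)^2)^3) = 51077330680996 / 89494132959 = 570.73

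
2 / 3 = 0.67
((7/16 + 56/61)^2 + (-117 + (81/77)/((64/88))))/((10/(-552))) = 52320120021/8335040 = 6277.13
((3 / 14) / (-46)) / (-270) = 1 / 57960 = 0.00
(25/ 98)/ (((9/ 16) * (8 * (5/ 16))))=80/ 441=0.18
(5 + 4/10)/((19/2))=54/95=0.57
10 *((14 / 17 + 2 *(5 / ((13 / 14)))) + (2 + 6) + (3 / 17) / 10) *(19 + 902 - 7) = 39611846 / 221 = 179239.12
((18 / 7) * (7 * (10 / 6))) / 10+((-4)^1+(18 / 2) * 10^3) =8999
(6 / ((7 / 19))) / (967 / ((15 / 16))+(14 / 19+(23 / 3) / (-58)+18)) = 209380 / 13500417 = 0.02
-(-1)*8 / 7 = 8 / 7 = 1.14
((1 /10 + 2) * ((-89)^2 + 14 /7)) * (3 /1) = 499149 /10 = 49914.90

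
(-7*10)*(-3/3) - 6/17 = 1184/17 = 69.65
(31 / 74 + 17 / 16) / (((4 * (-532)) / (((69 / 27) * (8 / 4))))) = -20171 / 5668992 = -0.00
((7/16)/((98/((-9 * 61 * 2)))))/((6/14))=-183/16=-11.44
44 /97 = 0.45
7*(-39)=-273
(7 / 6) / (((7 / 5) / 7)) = 5.83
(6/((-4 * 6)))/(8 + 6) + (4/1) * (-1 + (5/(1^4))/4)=55/56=0.98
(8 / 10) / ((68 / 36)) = 36 / 85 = 0.42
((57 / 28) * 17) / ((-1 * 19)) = -51 / 28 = -1.82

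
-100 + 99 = -1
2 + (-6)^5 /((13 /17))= -132166 /13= -10166.62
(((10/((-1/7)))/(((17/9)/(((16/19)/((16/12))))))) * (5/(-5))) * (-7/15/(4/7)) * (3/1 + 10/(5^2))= -6174/95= -64.99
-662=-662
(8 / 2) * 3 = 12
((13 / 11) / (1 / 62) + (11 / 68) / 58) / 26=3178985 / 1127984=2.82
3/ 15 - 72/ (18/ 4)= -79/ 5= -15.80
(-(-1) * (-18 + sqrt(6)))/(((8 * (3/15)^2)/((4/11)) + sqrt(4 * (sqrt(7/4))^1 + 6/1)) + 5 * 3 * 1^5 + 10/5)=-(18 - sqrt(6))/(sqrt(2 * sqrt(7) + 6) + 447/25)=-0.73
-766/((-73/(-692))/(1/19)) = -382.17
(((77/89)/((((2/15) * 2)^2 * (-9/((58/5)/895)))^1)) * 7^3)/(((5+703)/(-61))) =46721059/90233184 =0.52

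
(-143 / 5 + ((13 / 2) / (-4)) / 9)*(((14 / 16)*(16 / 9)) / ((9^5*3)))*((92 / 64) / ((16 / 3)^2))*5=-1668121 / 26121388032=-0.00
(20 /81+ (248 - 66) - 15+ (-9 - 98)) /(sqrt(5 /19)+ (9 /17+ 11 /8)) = 3265969280 /95746779 - 90260480 * sqrt(95) /95746779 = 24.92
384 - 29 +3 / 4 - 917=-2245 / 4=-561.25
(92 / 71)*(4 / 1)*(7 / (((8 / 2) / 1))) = 644 / 71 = 9.07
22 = 22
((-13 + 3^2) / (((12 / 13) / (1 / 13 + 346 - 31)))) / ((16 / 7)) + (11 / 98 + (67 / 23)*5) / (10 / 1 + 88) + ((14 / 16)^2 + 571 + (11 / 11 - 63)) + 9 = -831450971 / 10602816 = -78.42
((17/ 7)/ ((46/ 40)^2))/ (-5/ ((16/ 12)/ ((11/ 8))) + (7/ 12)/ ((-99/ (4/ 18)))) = -0.36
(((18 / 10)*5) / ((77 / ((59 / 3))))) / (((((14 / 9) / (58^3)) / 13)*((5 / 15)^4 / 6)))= 981859581144 / 539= 1821631875.96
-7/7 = -1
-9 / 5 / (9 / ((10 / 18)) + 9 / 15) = -3 / 28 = -0.11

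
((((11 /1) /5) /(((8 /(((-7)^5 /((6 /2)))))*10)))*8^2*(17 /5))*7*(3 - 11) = 704011616 /375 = 1877364.31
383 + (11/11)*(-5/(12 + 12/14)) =6887/18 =382.61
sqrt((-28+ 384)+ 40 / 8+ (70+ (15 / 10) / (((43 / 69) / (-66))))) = sqrt(503186) / 43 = 16.50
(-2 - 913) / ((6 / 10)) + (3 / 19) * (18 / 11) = -318671 / 209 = -1524.74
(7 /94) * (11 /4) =77 /376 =0.20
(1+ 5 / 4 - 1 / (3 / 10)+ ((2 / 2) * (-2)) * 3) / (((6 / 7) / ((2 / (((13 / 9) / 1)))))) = -595 / 52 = -11.44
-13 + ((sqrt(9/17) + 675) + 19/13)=664.19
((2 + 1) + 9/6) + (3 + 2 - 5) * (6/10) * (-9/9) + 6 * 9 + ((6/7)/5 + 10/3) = 13021/210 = 62.00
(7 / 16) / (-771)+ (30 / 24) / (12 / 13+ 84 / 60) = 1001243 / 1862736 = 0.54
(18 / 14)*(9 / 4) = 81 / 28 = 2.89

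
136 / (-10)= -68 / 5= -13.60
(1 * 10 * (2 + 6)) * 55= 4400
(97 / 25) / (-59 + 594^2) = 97 / 8819425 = 0.00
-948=-948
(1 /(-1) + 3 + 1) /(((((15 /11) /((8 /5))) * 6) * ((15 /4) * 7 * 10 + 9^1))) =88 /40725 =0.00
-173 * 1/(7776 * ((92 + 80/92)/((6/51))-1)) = -3979/141002208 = -0.00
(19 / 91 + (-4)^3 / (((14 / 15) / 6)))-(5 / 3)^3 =-1021742 / 2457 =-415.85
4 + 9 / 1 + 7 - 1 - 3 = 16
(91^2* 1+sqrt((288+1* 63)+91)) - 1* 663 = sqrt(442)+7618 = 7639.02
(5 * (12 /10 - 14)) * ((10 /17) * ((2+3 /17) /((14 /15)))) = -177600 /2023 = -87.79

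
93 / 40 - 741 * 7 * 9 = -1867227 / 40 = -46680.68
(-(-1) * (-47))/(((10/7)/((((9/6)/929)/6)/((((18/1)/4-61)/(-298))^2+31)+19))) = -64021070850751/102417279850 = -625.10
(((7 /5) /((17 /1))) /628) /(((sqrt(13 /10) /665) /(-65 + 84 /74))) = -129409*sqrt(130) /302068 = -4.88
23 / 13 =1.77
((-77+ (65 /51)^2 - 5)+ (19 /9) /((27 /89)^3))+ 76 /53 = -9035003348 /2713360599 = -3.33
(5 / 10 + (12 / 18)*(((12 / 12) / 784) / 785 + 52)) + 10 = 45.17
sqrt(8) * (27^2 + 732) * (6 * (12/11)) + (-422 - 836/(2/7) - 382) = 23317.99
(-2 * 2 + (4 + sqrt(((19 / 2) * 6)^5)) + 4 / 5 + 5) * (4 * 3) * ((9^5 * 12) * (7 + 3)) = 493177248 + 276264289440 * sqrt(57) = 2086242822897.72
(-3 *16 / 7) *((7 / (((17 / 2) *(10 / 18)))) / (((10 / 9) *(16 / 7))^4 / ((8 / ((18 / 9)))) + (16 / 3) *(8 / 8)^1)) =-0.65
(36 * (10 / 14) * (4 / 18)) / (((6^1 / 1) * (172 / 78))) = 130 / 301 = 0.43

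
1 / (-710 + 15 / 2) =-2 / 1405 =-0.00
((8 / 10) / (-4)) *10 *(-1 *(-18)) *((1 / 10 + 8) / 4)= -729 / 10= -72.90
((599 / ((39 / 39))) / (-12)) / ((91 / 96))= -4792 / 91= -52.66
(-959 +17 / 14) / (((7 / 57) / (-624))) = 238465656 / 49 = 4866646.04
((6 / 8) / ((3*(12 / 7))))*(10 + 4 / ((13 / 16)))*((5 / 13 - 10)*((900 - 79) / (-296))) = 69682375 / 1200576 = 58.04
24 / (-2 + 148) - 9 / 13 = -501 / 949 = -0.53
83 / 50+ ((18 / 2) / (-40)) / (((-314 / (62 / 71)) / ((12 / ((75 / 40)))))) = 927433 / 557350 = 1.66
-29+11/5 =-134/5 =-26.80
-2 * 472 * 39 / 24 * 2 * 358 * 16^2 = -281176064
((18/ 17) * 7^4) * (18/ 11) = 777924/ 187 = 4160.02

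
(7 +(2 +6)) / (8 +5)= 15 / 13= 1.15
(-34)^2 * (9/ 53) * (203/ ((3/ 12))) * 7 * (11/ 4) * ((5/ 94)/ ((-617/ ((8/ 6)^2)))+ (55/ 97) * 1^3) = 259307699997500/ 149083859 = 1739341.21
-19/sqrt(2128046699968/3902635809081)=-37534671*sqrt(7)/3859576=-25.73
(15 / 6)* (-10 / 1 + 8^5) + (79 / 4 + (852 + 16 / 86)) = 14235913 / 172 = 82766.94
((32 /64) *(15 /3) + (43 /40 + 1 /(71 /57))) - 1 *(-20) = 69233 /2840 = 24.38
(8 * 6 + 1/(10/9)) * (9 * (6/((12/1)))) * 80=17604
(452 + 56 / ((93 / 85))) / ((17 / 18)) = 280776 / 527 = 532.78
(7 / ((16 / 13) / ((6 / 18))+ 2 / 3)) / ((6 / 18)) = 819 / 170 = 4.82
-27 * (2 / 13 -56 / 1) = 19602 / 13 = 1507.85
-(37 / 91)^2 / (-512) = 1369 / 4239872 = 0.00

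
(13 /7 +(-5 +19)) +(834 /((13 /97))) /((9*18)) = 133342 /2457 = 54.27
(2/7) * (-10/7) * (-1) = 20/49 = 0.41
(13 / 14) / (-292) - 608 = -2485517 / 4088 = -608.00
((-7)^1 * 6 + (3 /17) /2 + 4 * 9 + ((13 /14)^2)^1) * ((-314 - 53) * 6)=18524325 /1666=11119.04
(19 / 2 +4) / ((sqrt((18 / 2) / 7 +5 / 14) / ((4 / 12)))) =9 * sqrt(322) / 46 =3.51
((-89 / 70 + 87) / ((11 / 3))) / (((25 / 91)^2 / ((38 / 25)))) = 404653431 / 859375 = 470.87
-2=-2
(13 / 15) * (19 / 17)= 247 / 255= 0.97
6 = 6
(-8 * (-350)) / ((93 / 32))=89600 / 93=963.44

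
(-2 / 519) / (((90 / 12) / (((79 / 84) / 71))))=-79 / 11607435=-0.00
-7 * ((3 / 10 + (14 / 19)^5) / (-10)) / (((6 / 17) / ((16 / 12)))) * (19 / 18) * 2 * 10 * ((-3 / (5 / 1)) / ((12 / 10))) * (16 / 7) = -33.00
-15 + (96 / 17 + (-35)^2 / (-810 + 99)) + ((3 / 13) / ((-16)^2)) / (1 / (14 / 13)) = -2895708541 / 261465984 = -11.07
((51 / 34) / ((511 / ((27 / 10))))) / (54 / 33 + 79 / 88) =0.00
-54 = -54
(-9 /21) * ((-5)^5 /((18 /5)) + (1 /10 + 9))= 38653 /105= 368.12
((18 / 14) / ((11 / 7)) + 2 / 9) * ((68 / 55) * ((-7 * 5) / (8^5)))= -12257 / 8921088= -0.00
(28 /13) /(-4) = -7 /13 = -0.54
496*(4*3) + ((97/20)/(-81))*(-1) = 5952.06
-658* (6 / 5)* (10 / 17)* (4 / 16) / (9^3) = -658 / 4131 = -0.16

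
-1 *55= -55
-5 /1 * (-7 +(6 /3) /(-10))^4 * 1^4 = -1679616 /125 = -13436.93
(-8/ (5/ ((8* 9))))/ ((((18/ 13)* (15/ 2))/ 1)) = -832/ 75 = -11.09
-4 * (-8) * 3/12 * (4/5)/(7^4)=0.00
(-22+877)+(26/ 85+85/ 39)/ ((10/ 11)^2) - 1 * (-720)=523109419/ 331500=1578.01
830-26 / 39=2488 / 3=829.33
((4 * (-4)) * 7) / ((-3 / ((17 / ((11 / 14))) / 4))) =6664 / 33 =201.94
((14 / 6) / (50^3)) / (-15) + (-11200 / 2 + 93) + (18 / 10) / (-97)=-3004767000679 / 545625000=-5507.02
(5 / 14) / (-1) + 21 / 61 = -11 / 854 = -0.01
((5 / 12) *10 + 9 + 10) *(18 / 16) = 417 / 16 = 26.06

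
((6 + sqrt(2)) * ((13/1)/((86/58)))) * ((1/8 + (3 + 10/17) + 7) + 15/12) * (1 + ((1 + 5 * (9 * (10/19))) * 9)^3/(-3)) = -11532271265758659/5013929 - 3844090421919553 * sqrt(2)/10027858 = -2842173008.55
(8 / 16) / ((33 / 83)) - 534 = -35161 / 66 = -532.74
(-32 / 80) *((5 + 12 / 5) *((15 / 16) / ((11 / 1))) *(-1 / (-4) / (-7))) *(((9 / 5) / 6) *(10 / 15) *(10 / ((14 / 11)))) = 111 / 7840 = 0.01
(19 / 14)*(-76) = -722 / 7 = -103.14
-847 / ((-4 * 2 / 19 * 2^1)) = 16093 / 16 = 1005.81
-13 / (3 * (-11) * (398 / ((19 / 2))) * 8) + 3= 630679 / 210144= 3.00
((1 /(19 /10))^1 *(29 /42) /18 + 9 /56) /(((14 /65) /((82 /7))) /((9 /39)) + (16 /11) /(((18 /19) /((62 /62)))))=11719235 /104624184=0.11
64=64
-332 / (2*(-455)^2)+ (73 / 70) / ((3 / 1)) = 430799 / 1242150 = 0.35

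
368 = 368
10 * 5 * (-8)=-400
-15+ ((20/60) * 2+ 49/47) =-1874/141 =-13.29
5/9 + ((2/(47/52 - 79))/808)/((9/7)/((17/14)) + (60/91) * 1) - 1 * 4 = -11265542359/3270623814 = -3.44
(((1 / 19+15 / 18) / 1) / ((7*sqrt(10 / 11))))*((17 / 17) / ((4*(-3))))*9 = -0.10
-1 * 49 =-49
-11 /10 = -1.10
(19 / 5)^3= 6859 / 125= 54.87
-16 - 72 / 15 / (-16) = -157 / 10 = -15.70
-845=-845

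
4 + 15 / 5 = 7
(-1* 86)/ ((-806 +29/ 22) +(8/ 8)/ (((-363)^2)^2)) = 2986447930092/ 27943492445251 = 0.11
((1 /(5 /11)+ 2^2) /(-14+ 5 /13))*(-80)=6448 /177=36.43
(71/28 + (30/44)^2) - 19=-16.00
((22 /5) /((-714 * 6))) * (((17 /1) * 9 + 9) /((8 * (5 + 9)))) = -99 /66640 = -0.00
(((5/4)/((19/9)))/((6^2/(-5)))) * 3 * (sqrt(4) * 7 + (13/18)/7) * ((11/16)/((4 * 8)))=-488675/6537216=-0.07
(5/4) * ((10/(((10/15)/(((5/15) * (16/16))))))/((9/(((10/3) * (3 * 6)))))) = 125/3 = 41.67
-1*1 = -1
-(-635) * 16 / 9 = 10160 / 9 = 1128.89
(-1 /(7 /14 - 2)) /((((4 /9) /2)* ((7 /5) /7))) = 15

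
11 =11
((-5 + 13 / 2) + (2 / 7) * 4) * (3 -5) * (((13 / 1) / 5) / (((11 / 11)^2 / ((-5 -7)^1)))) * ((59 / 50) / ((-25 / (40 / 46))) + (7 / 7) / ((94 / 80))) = 631768488 / 4729375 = 133.58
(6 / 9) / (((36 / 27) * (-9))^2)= 1 / 216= 0.00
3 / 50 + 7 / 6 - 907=-905.77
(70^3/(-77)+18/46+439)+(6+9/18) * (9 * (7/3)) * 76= 1608788/253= 6358.85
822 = 822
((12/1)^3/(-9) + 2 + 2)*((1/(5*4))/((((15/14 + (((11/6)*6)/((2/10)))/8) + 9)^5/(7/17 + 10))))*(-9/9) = 4581537644544/65425942533278665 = 0.00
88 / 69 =1.28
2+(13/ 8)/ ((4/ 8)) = 21/ 4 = 5.25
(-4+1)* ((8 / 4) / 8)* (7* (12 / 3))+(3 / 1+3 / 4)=-69 / 4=-17.25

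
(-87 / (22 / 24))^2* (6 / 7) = 6539616 / 847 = 7720.92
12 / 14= 6 / 7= 0.86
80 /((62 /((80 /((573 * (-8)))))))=-400 /17763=-0.02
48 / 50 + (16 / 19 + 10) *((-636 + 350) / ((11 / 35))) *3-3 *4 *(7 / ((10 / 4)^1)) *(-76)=-12846084 / 475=-27044.39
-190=-190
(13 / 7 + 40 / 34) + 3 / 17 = 382 / 119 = 3.21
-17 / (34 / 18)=-9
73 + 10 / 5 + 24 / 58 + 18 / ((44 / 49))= 95.46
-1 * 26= -26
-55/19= -2.89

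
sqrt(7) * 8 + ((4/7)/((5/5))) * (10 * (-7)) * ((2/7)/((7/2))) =-160/49 + 8 * sqrt(7) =17.90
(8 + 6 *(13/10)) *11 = 869/5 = 173.80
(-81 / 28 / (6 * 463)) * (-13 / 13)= 27 / 25928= 0.00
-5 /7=-0.71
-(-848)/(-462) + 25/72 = -8251/5544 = -1.49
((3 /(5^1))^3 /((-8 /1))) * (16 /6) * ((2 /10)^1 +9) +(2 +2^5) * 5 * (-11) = -1169164 /625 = -1870.66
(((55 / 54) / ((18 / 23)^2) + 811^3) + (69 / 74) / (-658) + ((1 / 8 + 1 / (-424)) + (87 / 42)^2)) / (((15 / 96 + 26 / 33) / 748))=422603340195.28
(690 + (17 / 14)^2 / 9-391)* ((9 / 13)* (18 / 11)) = 338.91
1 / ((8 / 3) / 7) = 21 / 8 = 2.62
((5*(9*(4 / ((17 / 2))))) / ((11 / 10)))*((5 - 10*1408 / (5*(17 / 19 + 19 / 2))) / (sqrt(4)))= -37811880 / 14773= -2559.53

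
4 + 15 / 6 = 13 / 2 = 6.50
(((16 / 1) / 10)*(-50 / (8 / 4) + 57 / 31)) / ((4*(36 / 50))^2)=-44875 / 10044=-4.47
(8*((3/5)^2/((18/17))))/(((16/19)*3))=323/300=1.08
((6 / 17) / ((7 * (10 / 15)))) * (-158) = -1422 / 119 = -11.95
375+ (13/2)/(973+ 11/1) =375.01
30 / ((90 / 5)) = 5 / 3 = 1.67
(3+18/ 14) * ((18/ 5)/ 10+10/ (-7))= -1122/ 245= -4.58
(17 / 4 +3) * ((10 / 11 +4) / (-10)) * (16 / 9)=-348 / 55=-6.33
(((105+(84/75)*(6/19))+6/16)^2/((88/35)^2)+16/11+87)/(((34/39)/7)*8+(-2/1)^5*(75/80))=-2267305818383697/35416694579200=-64.02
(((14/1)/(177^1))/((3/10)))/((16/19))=665/2124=0.31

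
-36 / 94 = -18 / 47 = -0.38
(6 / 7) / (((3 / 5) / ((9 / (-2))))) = -45 / 7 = -6.43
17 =17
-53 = -53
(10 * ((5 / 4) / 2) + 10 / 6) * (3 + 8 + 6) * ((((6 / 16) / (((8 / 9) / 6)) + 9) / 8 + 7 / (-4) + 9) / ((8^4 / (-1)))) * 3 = -3593375 / 4194304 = -0.86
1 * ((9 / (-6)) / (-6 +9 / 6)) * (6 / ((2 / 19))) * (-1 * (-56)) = 1064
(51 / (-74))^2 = 2601 / 5476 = 0.47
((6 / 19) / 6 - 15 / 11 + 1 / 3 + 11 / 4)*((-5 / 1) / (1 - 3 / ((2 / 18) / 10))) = 22225 / 674652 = 0.03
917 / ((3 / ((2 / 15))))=1834 / 45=40.76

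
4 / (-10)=-2 / 5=-0.40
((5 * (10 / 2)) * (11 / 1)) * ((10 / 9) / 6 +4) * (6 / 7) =62150 / 63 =986.51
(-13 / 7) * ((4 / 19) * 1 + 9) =-325 / 19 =-17.11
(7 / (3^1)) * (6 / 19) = 14 / 19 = 0.74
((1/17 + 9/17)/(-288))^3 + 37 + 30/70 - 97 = -6117448127339/102690975744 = -59.57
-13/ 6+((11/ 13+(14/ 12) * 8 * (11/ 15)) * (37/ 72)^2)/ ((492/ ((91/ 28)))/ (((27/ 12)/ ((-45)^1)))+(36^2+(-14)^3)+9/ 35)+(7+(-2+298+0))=28581134890723/ 95006685888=300.83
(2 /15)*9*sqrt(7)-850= -850 + 6*sqrt(7) /5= -846.83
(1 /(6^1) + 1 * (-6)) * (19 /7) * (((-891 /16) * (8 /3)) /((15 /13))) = 8151 /4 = 2037.75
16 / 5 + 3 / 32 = 3.29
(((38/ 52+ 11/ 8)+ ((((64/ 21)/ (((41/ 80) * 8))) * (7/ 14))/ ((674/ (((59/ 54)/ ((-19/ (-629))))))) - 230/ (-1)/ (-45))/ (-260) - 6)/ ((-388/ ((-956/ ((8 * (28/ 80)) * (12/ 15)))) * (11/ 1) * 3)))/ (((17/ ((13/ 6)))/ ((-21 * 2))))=358388506472515/ 518399992934208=0.69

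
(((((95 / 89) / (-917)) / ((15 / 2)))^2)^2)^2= 4347792138496 / 12913524067168249733345132694082525465734081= 0.00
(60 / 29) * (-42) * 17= -42840 / 29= -1477.24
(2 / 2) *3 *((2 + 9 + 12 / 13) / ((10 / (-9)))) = -837 / 26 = -32.19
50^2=2500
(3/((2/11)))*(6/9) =11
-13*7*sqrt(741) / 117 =-7*sqrt(741) / 9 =-21.17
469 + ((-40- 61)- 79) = 289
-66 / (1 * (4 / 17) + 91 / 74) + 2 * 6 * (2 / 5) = -370908 / 9215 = -40.25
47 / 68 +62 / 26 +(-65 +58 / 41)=-2193109 / 36244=-60.51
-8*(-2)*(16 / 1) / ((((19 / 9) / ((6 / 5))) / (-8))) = -110592 / 95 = -1164.13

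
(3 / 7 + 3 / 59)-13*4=-21278 / 413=-51.52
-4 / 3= -1.33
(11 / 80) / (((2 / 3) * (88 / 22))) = 33 / 640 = 0.05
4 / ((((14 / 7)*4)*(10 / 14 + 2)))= 7 / 38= 0.18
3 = 3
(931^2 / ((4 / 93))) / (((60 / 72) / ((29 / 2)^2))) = 203375934279 / 40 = 5084398356.98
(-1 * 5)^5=-3125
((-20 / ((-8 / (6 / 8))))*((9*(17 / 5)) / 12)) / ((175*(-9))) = -17 / 5600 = -0.00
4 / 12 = 0.33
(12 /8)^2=2.25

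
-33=-33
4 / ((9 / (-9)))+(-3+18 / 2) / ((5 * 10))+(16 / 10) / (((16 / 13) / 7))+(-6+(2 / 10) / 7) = -263 / 350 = -0.75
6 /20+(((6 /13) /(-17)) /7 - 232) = -3584459 /15470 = -231.70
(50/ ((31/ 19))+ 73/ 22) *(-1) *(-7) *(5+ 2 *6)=2756397/ 682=4041.64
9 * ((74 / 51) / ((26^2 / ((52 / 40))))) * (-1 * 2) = -111 / 2210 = -0.05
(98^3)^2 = 885842380864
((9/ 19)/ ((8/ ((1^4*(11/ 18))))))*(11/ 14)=0.03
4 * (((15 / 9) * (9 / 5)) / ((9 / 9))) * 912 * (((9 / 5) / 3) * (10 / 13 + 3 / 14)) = 2938464 / 455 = 6458.16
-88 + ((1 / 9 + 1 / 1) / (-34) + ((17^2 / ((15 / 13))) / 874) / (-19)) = -1118522677 / 12703590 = -88.05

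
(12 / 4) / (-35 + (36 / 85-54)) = -255 / 7529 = -0.03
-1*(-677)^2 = -458329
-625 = -625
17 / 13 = 1.31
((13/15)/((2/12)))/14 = 13/35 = 0.37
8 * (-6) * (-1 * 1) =48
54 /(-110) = -27 /55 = -0.49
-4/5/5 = -4/25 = -0.16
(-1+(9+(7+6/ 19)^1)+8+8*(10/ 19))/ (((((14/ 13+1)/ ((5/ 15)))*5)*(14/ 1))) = 6799/ 107730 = 0.06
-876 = -876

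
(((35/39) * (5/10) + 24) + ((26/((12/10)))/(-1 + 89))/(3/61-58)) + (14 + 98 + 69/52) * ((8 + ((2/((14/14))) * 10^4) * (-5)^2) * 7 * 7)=6737097418145719/2426424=2776554063.98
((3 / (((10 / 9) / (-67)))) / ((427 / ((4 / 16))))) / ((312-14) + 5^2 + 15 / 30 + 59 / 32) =-7236 / 22227485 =-0.00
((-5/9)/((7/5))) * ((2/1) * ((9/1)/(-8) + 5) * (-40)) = 7750/63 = 123.02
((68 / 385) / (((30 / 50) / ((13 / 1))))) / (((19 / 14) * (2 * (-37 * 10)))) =-442 / 115995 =-0.00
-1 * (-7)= 7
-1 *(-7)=7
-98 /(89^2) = -98 /7921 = -0.01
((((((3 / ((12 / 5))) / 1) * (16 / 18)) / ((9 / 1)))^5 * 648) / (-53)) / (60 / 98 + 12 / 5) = -98000000 / 841864722597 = -0.00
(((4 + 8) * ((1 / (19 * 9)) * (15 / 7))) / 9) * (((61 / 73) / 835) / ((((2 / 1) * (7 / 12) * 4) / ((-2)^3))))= -976 / 34049463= -0.00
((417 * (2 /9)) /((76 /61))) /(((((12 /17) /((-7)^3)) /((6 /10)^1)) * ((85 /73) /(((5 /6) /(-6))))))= 212305681 /82080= 2586.57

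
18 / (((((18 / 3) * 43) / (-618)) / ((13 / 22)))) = -12051 / 473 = -25.48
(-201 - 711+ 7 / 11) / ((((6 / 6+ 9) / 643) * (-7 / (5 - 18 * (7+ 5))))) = -1766391.98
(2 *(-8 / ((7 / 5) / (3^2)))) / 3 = -240 / 7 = -34.29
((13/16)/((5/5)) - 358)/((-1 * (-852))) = -1905/4544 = -0.42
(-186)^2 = 34596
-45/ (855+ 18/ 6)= -15/ 286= -0.05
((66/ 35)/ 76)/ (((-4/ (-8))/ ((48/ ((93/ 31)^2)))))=176/ 665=0.26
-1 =-1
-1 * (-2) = 2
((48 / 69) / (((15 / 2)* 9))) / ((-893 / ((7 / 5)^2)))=-1568 / 69319125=-0.00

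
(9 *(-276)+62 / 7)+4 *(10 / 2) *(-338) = -64646 / 7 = -9235.14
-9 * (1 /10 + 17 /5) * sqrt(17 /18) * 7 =-147 * sqrt(34) /4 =-214.29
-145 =-145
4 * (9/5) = 36/5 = 7.20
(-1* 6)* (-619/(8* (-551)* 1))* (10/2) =-9285/2204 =-4.21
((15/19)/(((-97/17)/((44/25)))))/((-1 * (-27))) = -748/82935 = -0.01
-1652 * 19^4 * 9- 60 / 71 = -137570496648 / 71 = -1937612628.85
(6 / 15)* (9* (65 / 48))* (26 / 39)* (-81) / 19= -1053 / 76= -13.86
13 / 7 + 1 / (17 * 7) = 222 / 119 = 1.87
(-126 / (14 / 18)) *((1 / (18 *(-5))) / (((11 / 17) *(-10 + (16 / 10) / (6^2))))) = -1377 / 4928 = -0.28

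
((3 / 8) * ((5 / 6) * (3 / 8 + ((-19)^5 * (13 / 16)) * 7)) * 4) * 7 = -7886375105 / 64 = -123224611.02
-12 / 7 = -1.71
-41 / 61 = -0.67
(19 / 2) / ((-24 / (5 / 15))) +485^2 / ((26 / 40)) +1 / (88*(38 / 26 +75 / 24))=361884.49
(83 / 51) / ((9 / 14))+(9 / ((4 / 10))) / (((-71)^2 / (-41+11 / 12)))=43549451 / 18510552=2.35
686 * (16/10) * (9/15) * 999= 16447536/25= 657901.44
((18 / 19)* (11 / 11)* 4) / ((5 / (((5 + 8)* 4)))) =3744 / 95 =39.41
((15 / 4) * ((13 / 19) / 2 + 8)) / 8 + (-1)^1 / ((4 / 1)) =4451 / 1216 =3.66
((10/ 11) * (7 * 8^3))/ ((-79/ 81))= -2903040/ 869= -3340.67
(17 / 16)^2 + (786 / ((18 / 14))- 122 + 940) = 1098595 / 768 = 1430.46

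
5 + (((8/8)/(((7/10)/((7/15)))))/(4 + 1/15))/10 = 306/61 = 5.02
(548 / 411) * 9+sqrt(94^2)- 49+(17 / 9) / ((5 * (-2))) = 5113 / 90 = 56.81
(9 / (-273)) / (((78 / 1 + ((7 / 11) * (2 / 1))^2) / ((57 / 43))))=-20691 / 37697842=-0.00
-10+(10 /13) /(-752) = -48885 /4888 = -10.00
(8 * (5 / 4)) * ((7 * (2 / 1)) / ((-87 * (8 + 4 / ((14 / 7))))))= -14 / 87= -0.16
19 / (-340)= -19 / 340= -0.06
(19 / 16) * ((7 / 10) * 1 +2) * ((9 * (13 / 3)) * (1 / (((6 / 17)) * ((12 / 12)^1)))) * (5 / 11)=113373 / 704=161.04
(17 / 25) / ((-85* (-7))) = 0.00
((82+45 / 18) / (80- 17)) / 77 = 169 / 9702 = 0.02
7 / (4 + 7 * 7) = 7 / 53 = 0.13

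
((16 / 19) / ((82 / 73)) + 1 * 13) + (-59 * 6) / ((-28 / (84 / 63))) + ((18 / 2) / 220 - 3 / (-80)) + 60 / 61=9270008397 / 292717040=31.67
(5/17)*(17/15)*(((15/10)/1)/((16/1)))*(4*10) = 5/4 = 1.25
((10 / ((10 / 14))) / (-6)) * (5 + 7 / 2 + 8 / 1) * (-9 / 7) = 99 / 2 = 49.50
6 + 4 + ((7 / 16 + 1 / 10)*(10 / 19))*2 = 803 / 76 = 10.57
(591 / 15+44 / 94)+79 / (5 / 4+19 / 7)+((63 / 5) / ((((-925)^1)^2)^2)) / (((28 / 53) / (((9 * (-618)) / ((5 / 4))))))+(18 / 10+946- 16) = 2558944248934510316 / 2580631845703125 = 991.60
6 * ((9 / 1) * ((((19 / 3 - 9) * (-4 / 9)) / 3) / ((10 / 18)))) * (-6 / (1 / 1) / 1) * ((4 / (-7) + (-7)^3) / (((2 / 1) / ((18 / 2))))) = 2493504 / 7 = 356214.86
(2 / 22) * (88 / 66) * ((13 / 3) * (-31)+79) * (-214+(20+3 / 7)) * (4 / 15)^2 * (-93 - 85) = -512480512 / 31185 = -16433.56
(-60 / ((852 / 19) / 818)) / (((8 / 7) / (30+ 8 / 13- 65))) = 121577295 / 3692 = 32929.93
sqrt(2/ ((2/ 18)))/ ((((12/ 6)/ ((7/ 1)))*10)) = 21*sqrt(2)/ 20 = 1.48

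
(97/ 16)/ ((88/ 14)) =679/ 704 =0.96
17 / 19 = 0.89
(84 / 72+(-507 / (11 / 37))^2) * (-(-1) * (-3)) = -2111401333 / 242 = -8724798.90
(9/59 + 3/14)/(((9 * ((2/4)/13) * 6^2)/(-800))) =-262600/11151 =-23.55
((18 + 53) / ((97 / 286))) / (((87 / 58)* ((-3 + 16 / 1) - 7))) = 20306 / 873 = 23.26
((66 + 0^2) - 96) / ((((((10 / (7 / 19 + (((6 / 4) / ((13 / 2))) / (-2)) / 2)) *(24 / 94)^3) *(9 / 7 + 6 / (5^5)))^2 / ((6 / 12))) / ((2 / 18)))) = -97227701194537361328125 / 27750051859183222652928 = -3.50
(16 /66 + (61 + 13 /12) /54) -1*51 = -353605 /7128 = -49.61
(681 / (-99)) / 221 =-0.03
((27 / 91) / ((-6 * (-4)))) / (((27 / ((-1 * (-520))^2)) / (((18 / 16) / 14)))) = 975 / 98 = 9.95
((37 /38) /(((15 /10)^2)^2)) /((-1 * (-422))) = 148 /324729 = 0.00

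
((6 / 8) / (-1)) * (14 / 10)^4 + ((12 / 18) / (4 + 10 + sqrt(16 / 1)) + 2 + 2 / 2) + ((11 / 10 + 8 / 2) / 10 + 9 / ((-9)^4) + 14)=6682747 / 455625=14.67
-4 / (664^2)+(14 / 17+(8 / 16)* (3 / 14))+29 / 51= 58997039 / 39349968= 1.50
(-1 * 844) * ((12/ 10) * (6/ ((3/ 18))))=-182304/ 5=-36460.80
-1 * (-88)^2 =-7744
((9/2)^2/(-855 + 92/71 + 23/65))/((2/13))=-4859595/31505696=-0.15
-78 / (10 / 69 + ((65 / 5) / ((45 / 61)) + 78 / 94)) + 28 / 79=-137210173 / 35733596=-3.84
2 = 2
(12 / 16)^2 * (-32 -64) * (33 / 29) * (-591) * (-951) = -1001557062 / 29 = -34536450.41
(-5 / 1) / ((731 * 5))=-1 / 731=-0.00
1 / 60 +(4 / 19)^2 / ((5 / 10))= 2281 / 21660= 0.11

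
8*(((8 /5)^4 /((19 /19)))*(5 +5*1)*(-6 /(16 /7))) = -172032 /125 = -1376.26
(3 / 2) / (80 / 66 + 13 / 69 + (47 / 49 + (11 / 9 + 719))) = 334719 / 161241268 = 0.00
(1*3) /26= 3 /26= 0.12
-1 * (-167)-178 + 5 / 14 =-149 / 14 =-10.64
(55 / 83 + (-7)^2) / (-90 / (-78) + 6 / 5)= 29770 / 1411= 21.10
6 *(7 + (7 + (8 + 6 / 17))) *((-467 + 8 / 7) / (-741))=130440 / 1547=84.32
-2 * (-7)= 14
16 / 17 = 0.94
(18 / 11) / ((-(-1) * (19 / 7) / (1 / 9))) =14 / 209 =0.07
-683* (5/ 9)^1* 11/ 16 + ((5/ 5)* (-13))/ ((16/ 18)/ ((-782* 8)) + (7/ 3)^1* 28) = -17286125611/ 66213360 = -261.07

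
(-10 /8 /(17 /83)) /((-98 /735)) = 6225 /136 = 45.77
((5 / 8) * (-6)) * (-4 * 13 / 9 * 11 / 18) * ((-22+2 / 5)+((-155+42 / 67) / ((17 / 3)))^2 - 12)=219078110537 / 23351778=9381.65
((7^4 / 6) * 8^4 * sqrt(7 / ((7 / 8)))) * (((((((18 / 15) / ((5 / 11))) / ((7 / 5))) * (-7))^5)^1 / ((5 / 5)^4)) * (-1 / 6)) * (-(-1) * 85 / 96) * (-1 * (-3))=822494881919.76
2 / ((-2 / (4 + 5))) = -9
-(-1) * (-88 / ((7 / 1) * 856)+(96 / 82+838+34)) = 26813749 / 30709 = 873.16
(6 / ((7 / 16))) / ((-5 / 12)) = -1152 / 35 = -32.91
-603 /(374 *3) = -201 /374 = -0.54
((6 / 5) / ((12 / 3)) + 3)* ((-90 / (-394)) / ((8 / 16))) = 1.51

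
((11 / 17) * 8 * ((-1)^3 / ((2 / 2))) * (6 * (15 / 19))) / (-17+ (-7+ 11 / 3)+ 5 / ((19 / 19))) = 11880 / 7429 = 1.60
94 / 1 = 94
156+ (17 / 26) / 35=141977 / 910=156.02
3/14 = 0.21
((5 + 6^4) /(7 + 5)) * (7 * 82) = 373387 /6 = 62231.17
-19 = -19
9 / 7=1.29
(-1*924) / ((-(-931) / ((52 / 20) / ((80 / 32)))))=-3432 / 3325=-1.03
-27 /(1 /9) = -243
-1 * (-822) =822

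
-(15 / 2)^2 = -225 / 4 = -56.25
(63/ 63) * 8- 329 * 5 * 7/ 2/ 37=-10923/ 74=-147.61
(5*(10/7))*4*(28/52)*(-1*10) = -2000/13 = -153.85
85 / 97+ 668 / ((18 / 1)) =33163 / 873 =37.99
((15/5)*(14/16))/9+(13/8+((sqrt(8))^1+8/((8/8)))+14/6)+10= 2*sqrt(2)+89/4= 25.08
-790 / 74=-395 / 37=-10.68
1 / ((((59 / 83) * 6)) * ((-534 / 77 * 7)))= -913 / 189036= -0.00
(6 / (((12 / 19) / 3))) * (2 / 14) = 57 / 14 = 4.07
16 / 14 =8 / 7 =1.14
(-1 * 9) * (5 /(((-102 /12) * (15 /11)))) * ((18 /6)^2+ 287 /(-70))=1617 /85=19.02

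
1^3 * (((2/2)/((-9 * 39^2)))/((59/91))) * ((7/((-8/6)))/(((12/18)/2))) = 49/27612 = 0.00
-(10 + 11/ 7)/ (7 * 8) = -81/ 392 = -0.21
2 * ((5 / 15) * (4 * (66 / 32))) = 11 / 2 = 5.50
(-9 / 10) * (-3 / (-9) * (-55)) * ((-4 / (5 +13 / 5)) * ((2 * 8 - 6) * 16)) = -26400 / 19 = -1389.47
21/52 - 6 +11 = 281/52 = 5.40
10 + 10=20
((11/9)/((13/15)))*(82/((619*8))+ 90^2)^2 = 22122580475648455/239092464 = 92527301.39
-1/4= -0.25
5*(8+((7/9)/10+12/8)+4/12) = 446/9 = 49.56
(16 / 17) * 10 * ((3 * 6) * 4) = 11520 / 17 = 677.65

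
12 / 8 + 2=7 / 2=3.50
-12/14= -6/7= -0.86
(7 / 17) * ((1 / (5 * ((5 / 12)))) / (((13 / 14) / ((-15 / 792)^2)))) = 49 / 641784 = 0.00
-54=-54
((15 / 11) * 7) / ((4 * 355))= 21 / 3124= 0.01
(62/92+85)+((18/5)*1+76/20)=21407/230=93.07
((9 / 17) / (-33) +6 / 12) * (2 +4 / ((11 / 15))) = 7421 / 2057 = 3.61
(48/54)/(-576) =-1/648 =-0.00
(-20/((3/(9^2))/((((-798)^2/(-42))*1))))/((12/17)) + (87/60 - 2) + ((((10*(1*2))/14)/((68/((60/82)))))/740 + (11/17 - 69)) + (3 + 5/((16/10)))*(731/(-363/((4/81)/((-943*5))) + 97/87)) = 126273000890008235127219/10886672392377845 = 11598861.10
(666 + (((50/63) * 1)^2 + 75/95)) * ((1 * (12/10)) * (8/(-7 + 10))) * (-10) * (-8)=12884674816/75411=170859.35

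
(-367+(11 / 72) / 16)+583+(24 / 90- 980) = -4399049 / 5760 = -763.72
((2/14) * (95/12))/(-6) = -95/504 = -0.19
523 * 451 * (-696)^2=114260655168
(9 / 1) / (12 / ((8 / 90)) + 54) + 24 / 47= 551 / 987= 0.56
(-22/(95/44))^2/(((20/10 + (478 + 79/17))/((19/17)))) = 85184/355775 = 0.24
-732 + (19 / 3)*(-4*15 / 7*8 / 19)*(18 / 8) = -5484 / 7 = -783.43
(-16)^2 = 256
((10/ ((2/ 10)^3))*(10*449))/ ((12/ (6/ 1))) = 2806250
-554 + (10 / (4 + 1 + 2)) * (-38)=-4258 / 7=-608.29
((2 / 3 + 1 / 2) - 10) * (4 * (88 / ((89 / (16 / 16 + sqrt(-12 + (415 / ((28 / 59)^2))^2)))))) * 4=-2332 * sqrt(2086905122353) / 13083 - 37312 / 267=-257636.97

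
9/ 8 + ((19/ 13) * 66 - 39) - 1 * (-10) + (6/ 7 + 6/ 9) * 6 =56587/ 728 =77.73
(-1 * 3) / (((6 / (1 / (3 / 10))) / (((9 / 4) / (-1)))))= 15 / 4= 3.75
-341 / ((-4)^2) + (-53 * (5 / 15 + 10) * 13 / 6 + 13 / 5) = -867833 / 720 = -1205.32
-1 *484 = -484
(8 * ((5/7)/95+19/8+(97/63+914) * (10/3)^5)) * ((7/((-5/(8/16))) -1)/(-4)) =1281010.13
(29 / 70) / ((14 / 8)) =0.24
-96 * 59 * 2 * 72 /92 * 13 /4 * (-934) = 618950592 /23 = 26910895.30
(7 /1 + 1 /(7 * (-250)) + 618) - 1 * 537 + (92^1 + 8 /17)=5368983 /29750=180.47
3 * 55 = 165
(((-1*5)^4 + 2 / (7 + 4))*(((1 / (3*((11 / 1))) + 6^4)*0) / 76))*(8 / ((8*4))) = 0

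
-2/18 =-1/9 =-0.11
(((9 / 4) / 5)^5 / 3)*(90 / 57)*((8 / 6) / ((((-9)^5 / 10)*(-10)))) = 1 / 4560000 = 0.00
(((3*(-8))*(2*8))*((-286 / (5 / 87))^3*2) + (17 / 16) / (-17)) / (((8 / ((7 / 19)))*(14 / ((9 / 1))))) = 1703646829519403931 / 608000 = 2802050706446.39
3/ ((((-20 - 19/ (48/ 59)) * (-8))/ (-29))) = -522/ 2081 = -0.25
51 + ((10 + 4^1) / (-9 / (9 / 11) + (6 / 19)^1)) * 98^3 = -35763817 / 29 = -1233235.07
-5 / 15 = -1 / 3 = -0.33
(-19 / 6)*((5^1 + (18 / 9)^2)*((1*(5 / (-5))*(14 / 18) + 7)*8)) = -4256 / 3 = -1418.67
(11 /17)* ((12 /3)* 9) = 396 /17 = 23.29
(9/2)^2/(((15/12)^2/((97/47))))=31428/1175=26.75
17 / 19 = 0.89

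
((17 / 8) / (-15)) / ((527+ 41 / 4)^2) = -34 / 69273015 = -0.00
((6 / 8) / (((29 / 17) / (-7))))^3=-45499293 / 1560896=-29.15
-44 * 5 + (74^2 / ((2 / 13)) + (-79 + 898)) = 36193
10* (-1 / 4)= -5 / 2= -2.50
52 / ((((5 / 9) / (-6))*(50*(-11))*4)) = 0.26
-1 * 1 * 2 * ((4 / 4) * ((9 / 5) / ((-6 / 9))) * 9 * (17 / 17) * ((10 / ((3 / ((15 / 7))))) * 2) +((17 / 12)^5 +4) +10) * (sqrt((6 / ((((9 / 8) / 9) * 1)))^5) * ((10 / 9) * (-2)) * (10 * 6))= -456269780000 * sqrt(3) / 567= -1393796192.10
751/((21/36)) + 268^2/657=6423652/4599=1396.75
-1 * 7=-7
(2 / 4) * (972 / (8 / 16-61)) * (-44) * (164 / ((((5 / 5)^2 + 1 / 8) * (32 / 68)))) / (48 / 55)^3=10542125 / 64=164720.70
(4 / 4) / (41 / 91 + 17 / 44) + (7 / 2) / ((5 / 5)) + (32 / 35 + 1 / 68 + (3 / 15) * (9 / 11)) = 101546441 / 17545836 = 5.79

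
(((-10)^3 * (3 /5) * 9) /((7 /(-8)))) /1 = 43200 /7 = 6171.43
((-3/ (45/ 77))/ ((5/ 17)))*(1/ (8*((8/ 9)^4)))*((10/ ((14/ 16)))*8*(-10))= 408969/ 128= 3195.07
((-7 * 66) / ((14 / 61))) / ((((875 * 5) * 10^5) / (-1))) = 2013 / 437500000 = 0.00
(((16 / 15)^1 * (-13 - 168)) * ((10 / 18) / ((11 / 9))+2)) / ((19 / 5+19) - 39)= 2896 / 99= 29.25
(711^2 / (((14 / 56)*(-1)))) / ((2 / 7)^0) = -2022084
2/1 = 2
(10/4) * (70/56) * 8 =25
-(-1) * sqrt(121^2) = 121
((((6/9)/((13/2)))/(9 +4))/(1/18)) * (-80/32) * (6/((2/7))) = -1260/169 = -7.46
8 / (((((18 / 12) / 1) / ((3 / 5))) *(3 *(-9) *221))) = -16 / 29835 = -0.00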